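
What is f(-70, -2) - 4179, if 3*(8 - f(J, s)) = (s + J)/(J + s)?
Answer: -12514/3 ≈ -4171.3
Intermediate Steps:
f(J, s) = 23/3 (f(J, s) = 8 - (s + J)/(3*(J + s)) = 8 - (J + s)/(3*(J + s)) = 8 - ⅓*1 = 8 - ⅓ = 23/3)
f(-70, -2) - 4179 = 23/3 - 4179 = -12514/3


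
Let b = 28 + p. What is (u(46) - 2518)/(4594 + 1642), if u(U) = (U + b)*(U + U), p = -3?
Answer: 2007/3118 ≈ 0.64368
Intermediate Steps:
b = 25 (b = 28 - 3 = 25)
u(U) = 2*U*(25 + U) (u(U) = (U + 25)*(U + U) = (25 + U)*(2*U) = 2*U*(25 + U))
(u(46) - 2518)/(4594 + 1642) = (2*46*(25 + 46) - 2518)/(4594 + 1642) = (2*46*71 - 2518)/6236 = (6532 - 2518)*(1/6236) = 4014*(1/6236) = 2007/3118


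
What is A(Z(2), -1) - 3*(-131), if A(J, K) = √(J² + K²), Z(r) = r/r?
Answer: 393 + √2 ≈ 394.41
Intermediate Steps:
Z(r) = 1
A(Z(2), -1) - 3*(-131) = √(1² + (-1)²) - 3*(-131) = √(1 + 1) + 393 = √2 + 393 = 393 + √2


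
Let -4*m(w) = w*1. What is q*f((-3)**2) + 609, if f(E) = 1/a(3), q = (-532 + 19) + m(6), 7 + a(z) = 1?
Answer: 2779/4 ≈ 694.75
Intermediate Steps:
m(w) = -w/4
a(z) = -6 (a(z) = -7 + 1 = -6)
q = -1029/2 (q = (-532 + 19) - 1/4*6 = -513 - 3/2 = -1029/2 ≈ -514.50)
f(E) = -1/6 (f(E) = 1/(-6) = -1/6)
q*f((-3)**2) + 609 = -1029/2*(-1/6) + 609 = 343/4 + 609 = 2779/4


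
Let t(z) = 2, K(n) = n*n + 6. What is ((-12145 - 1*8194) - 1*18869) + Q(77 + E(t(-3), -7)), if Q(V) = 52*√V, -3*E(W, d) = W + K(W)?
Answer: -39208 + 52*√73 ≈ -38764.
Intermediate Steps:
K(n) = 6 + n² (K(n) = n² + 6 = 6 + n²)
E(W, d) = -2 - W/3 - W²/3 (E(W, d) = -(W + (6 + W²))/3 = -(6 + W + W²)/3 = -2 - W/3 - W²/3)
((-12145 - 1*8194) - 1*18869) + Q(77 + E(t(-3), -7)) = ((-12145 - 1*8194) - 1*18869) + 52*√(77 + (-2 - ⅓*2 - ⅓*2²)) = ((-12145 - 8194) - 18869) + 52*√(77 + (-2 - ⅔ - ⅓*4)) = (-20339 - 18869) + 52*√(77 + (-2 - ⅔ - 4/3)) = -39208 + 52*√(77 - 4) = -39208 + 52*√73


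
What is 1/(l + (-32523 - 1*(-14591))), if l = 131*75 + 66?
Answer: -1/8041 ≈ -0.00012436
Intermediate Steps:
l = 9891 (l = 9825 + 66 = 9891)
1/(l + (-32523 - 1*(-14591))) = 1/(9891 + (-32523 - 1*(-14591))) = 1/(9891 + (-32523 + 14591)) = 1/(9891 - 17932) = 1/(-8041) = -1/8041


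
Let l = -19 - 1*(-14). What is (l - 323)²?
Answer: 107584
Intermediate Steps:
l = -5 (l = -19 + 14 = -5)
(l - 323)² = (-5 - 323)² = (-328)² = 107584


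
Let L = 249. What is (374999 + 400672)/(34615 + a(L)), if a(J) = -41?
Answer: 775671/34574 ≈ 22.435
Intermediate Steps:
(374999 + 400672)/(34615 + a(L)) = (374999 + 400672)/(34615 - 41) = 775671/34574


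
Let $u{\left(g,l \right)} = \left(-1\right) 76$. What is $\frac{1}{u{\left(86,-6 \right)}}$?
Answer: $- \frac{1}{76} \approx -0.013158$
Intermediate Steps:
$u{\left(g,l \right)} = -76$
$\frac{1}{u{\left(86,-6 \right)}} = \frac{1}{-76} = - \frac{1}{76}$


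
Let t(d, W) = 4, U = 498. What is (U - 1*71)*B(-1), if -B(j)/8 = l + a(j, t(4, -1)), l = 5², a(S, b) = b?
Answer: -99064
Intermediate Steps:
l = 25
B(j) = -232 (B(j) = -8*(25 + 4) = -8*29 = -232)
(U - 1*71)*B(-1) = (498 - 1*71)*(-232) = (498 - 71)*(-232) = 427*(-232) = -99064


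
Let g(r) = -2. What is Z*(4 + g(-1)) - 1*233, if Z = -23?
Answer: -279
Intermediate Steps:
Z*(4 + g(-1)) - 1*233 = -23*(4 - 2) - 1*233 = -23*2 - 233 = -46 - 233 = -279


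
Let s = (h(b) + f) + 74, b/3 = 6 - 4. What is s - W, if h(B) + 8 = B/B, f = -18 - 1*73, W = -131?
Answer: 107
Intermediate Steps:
b = 6 (b = 3*(6 - 4) = 3*2 = 6)
f = -91 (f = -18 - 73 = -91)
h(B) = -7 (h(B) = -8 + B/B = -8 + 1 = -7)
s = -24 (s = (-7 - 91) + 74 = -98 + 74 = -24)
s - W = -24 - 1*(-131) = -24 + 131 = 107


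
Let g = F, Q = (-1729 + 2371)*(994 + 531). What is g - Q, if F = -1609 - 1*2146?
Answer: -982805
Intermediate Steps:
Q = 979050 (Q = 642*1525 = 979050)
F = -3755 (F = -1609 - 2146 = -3755)
g = -3755
g - Q = -3755 - 1*979050 = -3755 - 979050 = -982805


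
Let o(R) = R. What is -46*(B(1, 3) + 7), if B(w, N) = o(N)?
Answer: -460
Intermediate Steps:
B(w, N) = N
-46*(B(1, 3) + 7) = -46*(3 + 7) = -46*10 = -460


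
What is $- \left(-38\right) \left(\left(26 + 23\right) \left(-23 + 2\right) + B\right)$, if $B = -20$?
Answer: $-39862$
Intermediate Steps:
$- \left(-38\right) \left(\left(26 + 23\right) \left(-23 + 2\right) + B\right) = - \left(-38\right) \left(\left(26 + 23\right) \left(-23 + 2\right) - 20\right) = - \left(-38\right) \left(49 \left(-21\right) - 20\right) = - \left(-38\right) \left(-1029 - 20\right) = - \left(-38\right) \left(-1049\right) = \left(-1\right) 39862 = -39862$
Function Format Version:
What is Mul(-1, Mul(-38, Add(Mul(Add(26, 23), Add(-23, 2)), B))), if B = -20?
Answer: -39862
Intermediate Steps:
Mul(-1, Mul(-38, Add(Mul(Add(26, 23), Add(-23, 2)), B))) = Mul(-1, Mul(-38, Add(Mul(Add(26, 23), Add(-23, 2)), -20))) = Mul(-1, Mul(-38, Add(Mul(49, -21), -20))) = Mul(-1, Mul(-38, Add(-1029, -20))) = Mul(-1, Mul(-38, -1049)) = Mul(-1, 39862) = -39862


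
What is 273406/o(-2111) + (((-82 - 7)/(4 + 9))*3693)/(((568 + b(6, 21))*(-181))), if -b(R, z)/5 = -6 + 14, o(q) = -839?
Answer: -113133159967/347453392 ≈ -325.61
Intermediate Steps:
b(R, z) = -40 (b(R, z) = -5*(-6 + 14) = -5*8 = -40)
273406/o(-2111) + (((-82 - 7)/(4 + 9))*3693)/(((568 + b(6, 21))*(-181))) = 273406/(-839) + (((-82 - 7)/(4 + 9))*3693)/(((568 - 40)*(-181))) = 273406*(-1/839) + (-89/13*3693)/((528*(-181))) = -273406/839 + (-89*1/13*3693)/(-95568) = -273406/839 - 89/13*3693*(-1/95568) = -273406/839 - 328677/13*(-1/95568) = -273406/839 + 109559/414128 = -113133159967/347453392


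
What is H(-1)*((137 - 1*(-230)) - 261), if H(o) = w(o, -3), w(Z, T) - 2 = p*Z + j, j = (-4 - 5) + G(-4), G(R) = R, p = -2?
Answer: -954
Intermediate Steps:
j = -13 (j = (-4 - 5) - 4 = -9 - 4 = -13)
w(Z, T) = -11 - 2*Z (w(Z, T) = 2 + (-2*Z - 13) = 2 + (-13 - 2*Z) = -11 - 2*Z)
H(o) = -11 - 2*o
H(-1)*((137 - 1*(-230)) - 261) = (-11 - 2*(-1))*((137 - 1*(-230)) - 261) = (-11 + 2)*((137 + 230) - 261) = -9*(367 - 261) = -9*106 = -954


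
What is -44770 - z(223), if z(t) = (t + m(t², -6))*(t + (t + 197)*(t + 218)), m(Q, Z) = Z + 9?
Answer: -41954888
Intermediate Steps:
m(Q, Z) = 9 + Z
z(t) = (3 + t)*(t + (197 + t)*(218 + t)) (z(t) = (t + (9 - 6))*(t + (t + 197)*(t + 218)) = (t + 3)*(t + (197 + t)*(218 + t)) = (3 + t)*(t + (197 + t)*(218 + t)))
-44770 - z(223) = -44770 - (128838 + 223³ + 419*223² + 44194*223) = -44770 - (128838 + 11089567 + 419*49729 + 9855262) = -44770 - (128838 + 11089567 + 20836451 + 9855262) = -44770 - 1*41910118 = -44770 - 41910118 = -41954888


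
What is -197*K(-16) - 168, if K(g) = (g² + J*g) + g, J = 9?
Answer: -19080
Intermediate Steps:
K(g) = g² + 10*g (K(g) = (g² + 9*g) + g = g² + 10*g)
-197*K(-16) - 168 = -(-3152)*(10 - 16) - 168 = -(-3152)*(-6) - 168 = -197*96 - 168 = -18912 - 168 = -19080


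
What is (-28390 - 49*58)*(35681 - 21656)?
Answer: -438028800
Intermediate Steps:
(-28390 - 49*58)*(35681 - 21656) = (-28390 - 2842)*14025 = -31232*14025 = -438028800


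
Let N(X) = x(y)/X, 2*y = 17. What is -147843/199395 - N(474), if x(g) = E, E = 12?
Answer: -1342043/1750245 ≈ -0.76677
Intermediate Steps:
y = 17/2 (y = (½)*17 = 17/2 ≈ 8.5000)
x(g) = 12
N(X) = 12/X
-147843/199395 - N(474) = -147843/199395 - 12/474 = -147843*1/199395 - 12/474 = -16427/22155 - 1*2/79 = -16427/22155 - 2/79 = -1342043/1750245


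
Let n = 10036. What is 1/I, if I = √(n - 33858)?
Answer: -I*√23822/23822 ≈ -0.006479*I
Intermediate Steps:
I = I*√23822 (I = √(10036 - 33858) = √(-23822) = I*√23822 ≈ 154.34*I)
1/I = 1/(I*√23822) = -I*√23822/23822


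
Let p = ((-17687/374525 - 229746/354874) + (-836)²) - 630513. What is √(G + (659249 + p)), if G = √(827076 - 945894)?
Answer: √(128534988961335616896840032 + 529945542524744085675*I*√13202)/13290918485 ≈ 853.01 + 0.20205*I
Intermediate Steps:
p = 4544318232660231/66454592425 (p = ((-17687*1/374525 - 229746*1/354874) + 698896) - 630513 = ((-17687/374525 - 114873/177437) + 698896) - 630513 = (-46161138544/66454592425 + 698896) - 630513 = 46444802666324256/66454592425 - 630513 = 4544318232660231/66454592425 ≈ 68382.)
G = 3*I*√13202 (G = √(-118818) = 3*I*√13202 ≈ 344.7*I)
√(G + (659249 + p)) = √(3*I*√13202 + (659249 + 4544318232660231/66454592425)) = √(3*I*√13202 + 48354441834249056/66454592425) = √(48354441834249056/66454592425 + 3*I*√13202)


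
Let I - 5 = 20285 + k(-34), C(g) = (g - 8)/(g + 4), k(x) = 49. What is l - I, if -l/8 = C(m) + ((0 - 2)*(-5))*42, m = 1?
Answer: -118439/5 ≈ -23688.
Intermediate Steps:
C(g) = (-8 + g)/(4 + g)
l = -16744/5 (l = -8*((-8 + 1)/(4 + 1) + ((0 - 2)*(-5))*42) = -8*(-7/5 - 2*(-5)*42) = -8*((1/5)*(-7) + 10*42) = -8*(-7/5 + 420) = -8*2093/5 = -16744/5 ≈ -3348.8)
I = 20339 (I = 5 + (20285 + 49) = 5 + 20334 = 20339)
l - I = -16744/5 - 1*20339 = -16744/5 - 20339 = -118439/5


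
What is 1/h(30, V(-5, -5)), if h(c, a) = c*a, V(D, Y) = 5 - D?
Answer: 1/300 ≈ 0.0033333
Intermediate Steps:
h(c, a) = a*c
1/h(30, V(-5, -5)) = 1/((5 - 1*(-5))*30) = 1/((5 + 5)*30) = 1/(10*30) = 1/300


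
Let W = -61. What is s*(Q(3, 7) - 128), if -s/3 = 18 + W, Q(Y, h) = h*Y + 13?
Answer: -12126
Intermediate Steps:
Q(Y, h) = 13 + Y*h (Q(Y, h) = Y*h + 13 = 13 + Y*h)
s = 129 (s = -3*(18 - 61) = -3*(-43) = 129)
s*(Q(3, 7) - 128) = 129*((13 + 3*7) - 128) = 129*((13 + 21) - 128) = 129*(34 - 128) = 129*(-94) = -12126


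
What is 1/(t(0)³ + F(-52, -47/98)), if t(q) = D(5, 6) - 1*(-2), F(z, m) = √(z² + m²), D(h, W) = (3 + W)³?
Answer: 3751494225164/1465400762332214837699 - 490*√1038857/1465400762332214837699 ≈ 2.5600e-9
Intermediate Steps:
F(z, m) = √(m² + z²)
t(q) = 731 (t(q) = (3 + 6)³ - 1*(-2) = 9³ + 2 = 729 + 2 = 731)
1/(t(0)³ + F(-52, -47/98)) = 1/(731³ + √((-47/98)² + (-52)²)) = 1/(390617891 + √((-47*1/98)² + 2704)) = 1/(390617891 + √((-47/98)² + 2704)) = 1/(390617891 + √(2209/9604 + 2704)) = 1/(390617891 + √(25971425/9604)) = 1/(390617891 + 5*√1038857/98)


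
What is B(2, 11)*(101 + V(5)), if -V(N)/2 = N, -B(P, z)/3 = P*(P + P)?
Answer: -2184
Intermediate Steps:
B(P, z) = -6*P**2 (B(P, z) = -3*P*(P + P) = -3*P*2*P = -6*P**2)
V(N) = -2*N
B(2, 11)*(101 + V(5)) = (-6*2**2)*(101 - 2*5) = (-6*4)*(101 - 10) = -24*91 = -2184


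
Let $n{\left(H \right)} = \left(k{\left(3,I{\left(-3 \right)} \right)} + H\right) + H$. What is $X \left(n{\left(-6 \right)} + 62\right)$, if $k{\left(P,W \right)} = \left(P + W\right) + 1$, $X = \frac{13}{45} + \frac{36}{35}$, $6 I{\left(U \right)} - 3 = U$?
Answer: $\frac{498}{7} \approx 71.143$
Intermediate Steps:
$I{\left(U \right)} = \frac{1}{2} + \frac{U}{6}$
$X = \frac{83}{63}$ ($X = 13 \cdot \frac{1}{45} + 36 \cdot \frac{1}{35} = \frac{13}{45} + \frac{36}{35} = \frac{83}{63} \approx 1.3175$)
$k{\left(P,W \right)} = 1 + P + W$
$n{\left(H \right)} = 4 + 2 H$ ($n{\left(H \right)} = \left(\left(1 + 3 + \left(\frac{1}{2} + \frac{1}{6} \left(-3\right)\right)\right) + H\right) + H = \left(\left(1 + 3 + \left(\frac{1}{2} - \frac{1}{2}\right)\right) + H\right) + H = \left(\left(1 + 3 + 0\right) + H\right) + H = \left(4 + H\right) + H = 4 + 2 H$)
$X \left(n{\left(-6 \right)} + 62\right) = \frac{83 \left(\left(4 + 2 \left(-6\right)\right) + 62\right)}{63} = \frac{83 \left(\left(4 - 12\right) + 62\right)}{63} = \frac{83 \left(-8 + 62\right)}{63} = \frac{83}{63} \cdot 54 = \frac{498}{7}$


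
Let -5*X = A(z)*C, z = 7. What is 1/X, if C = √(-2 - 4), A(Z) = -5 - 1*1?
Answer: -5*I*√6/36 ≈ -0.34021*I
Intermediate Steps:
A(Z) = -6 (A(Z) = -5 - 1 = -6)
C = I*√6 (C = √(-6) = I*√6 ≈ 2.4495*I)
X = 6*I*√6/5 (X = -(-6)*I*√6/5 = 6*I*√6/5 ≈ 2.9394*I)
1/X = 1/(6*I*√6/5) = -5*I*√6/36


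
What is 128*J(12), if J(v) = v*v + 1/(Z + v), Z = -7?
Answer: 92288/5 ≈ 18458.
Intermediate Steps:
J(v) = v² + 1/(-7 + v) (J(v) = v*v + 1/(-7 + v) = v² + 1/(-7 + v))
128*J(12) = 128*((1 + 12³ - 7*12²)/(-7 + 12)) = 128*((1 + 1728 - 7*144)/5) = 128*((1 + 1728 - 1008)/5) = 128*((⅕)*721) = 128*(721/5) = 92288/5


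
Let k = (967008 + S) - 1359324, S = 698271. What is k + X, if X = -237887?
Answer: 68068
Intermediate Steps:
k = 305955 (k = (967008 + 698271) - 1359324 = 1665279 - 1359324 = 305955)
k + X = 305955 - 237887 = 68068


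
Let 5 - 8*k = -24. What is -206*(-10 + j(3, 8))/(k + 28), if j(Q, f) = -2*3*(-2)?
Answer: -3296/253 ≈ -13.028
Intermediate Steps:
j(Q, f) = 12 (j(Q, f) = -6*(-2) = 12)
k = 29/8 (k = 5/8 - 1/8*(-24) = 5/8 + 3 = 29/8 ≈ 3.6250)
-206*(-10 + j(3, 8))/(k + 28) = -206*(-10 + 12)/(29/8 + 28) = -412/253/8 = -412*8/253 = -206*16/253 = -3296/253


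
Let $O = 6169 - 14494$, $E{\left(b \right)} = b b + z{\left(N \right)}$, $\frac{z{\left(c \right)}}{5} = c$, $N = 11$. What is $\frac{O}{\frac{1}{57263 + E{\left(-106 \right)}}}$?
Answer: $-570712050$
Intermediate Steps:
$z{\left(c \right)} = 5 c$
$E{\left(b \right)} = 55 + b^{2}$ ($E{\left(b \right)} = b b + 5 \cdot 11 = b^{2} + 55 = 55 + b^{2}$)
$O = -8325$ ($O = 6169 - 14494 = -8325$)
$\frac{O}{\frac{1}{57263 + E{\left(-106 \right)}}} = - \frac{8325}{\frac{1}{57263 + \left(55 + \left(-106\right)^{2}\right)}} = - \frac{8325}{\frac{1}{57263 + \left(55 + 11236\right)}} = - \frac{8325}{\frac{1}{57263 + 11291}} = - \frac{8325}{\frac{1}{68554}} = - 8325 \frac{1}{\frac{1}{68554}} = \left(-8325\right) 68554 = -570712050$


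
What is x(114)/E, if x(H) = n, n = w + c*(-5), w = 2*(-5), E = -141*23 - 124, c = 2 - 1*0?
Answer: 20/3367 ≈ 0.0059400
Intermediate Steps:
c = 2 (c = 2 + 0 = 2)
E = -3367 (E = -3243 - 124 = -3367)
w = -10
n = -20 (n = -10 + 2*(-5) = -10 - 10 = -20)
x(H) = -20
x(114)/E = -20/(-3367) = -20*(-1/3367) = 20/3367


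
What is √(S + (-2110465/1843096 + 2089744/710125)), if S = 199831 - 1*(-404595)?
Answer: √10354042591785607353951725530/130882854700 ≈ 777.45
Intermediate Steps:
S = 604426 (S = 199831 + 404595 = 604426)
√(S + (-2110465/1843096 + 2089744/710125)) = √(604426 + (-2110465/1843096 + 2089744/710125)) = √(604426 + 2352904849299/1308828547000) = √(791092356253871299/1308828547000) = √10354042591785607353951725530/130882854700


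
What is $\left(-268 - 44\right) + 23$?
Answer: $-289$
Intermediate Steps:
$\left(-268 - 44\right) + 23 = -312 + 23 = -289$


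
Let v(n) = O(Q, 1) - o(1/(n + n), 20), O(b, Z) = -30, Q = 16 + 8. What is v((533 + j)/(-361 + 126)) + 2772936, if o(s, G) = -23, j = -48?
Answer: 2772929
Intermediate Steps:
Q = 24
v(n) = -7 (v(n) = -30 - 1*(-23) = -30 + 23 = -7)
v((533 + j)/(-361 + 126)) + 2772936 = -7 + 2772936 = 2772929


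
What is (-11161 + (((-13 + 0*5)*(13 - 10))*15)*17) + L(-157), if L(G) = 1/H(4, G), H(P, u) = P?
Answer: -84423/4 ≈ -21106.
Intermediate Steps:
L(G) = 1/4
(-11161 + (((-13 + 0*5)*(13 - 10))*15)*17) + L(-157) = (-11161 + (((-13 + 0*5)*(13 - 10))*15)*17) + 1/4 = (-11161 + (((-13 + 0)*3)*15)*17) + 1/4 = (-11161 + (-13*3*15)*17) + 1/4 = (-11161 - 39*15*17) + 1/4 = (-11161 - 585*17) + 1/4 = (-11161 - 9945) + 1/4 = -21106 + 1/4 = -84423/4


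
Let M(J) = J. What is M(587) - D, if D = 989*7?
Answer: -6336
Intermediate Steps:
D = 6923
M(587) - D = 587 - 1*6923 = 587 - 6923 = -6336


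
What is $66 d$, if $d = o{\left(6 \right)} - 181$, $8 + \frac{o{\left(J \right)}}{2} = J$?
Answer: $-12210$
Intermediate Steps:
$o{\left(J \right)} = -16 + 2 J$
$d = -185$ ($d = \left(-16 + 2 \cdot 6\right) - 181 = \left(-16 + 12\right) - 181 = -4 - 181 = -185$)
$66 d = 66 \left(-185\right) = -12210$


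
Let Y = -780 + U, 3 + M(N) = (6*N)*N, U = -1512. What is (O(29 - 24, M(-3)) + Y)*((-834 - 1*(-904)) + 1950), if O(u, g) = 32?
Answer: -4565200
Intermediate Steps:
M(N) = -3 + 6*N² (M(N) = -3 + (6*N)*N = -3 + 6*N²)
Y = -2292 (Y = -780 - 1512 = -2292)
(O(29 - 24, M(-3)) + Y)*((-834 - 1*(-904)) + 1950) = (32 - 2292)*((-834 - 1*(-904)) + 1950) = -2260*((-834 + 904) + 1950) = -2260*(70 + 1950) = -2260*2020 = -4565200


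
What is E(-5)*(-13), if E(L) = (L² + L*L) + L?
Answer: -585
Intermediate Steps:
E(L) = L + 2*L² (E(L) = (L² + L²) + L = 2*L² + L = L + 2*L²)
E(-5)*(-13) = -5*(1 + 2*(-5))*(-13) = -5*(1 - 10)*(-13) = -5*(-9)*(-13) = 45*(-13) = -585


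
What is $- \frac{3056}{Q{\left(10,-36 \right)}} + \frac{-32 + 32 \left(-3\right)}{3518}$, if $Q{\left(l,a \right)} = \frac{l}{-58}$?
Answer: $\frac{155889296}{8795} \approx 17725.0$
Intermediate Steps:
$Q{\left(l,a \right)} = - \frac{l}{58}$ ($Q{\left(l,a \right)} = l \left(- \frac{1}{58}\right) = - \frac{l}{58}$)
$- \frac{3056}{Q{\left(10,-36 \right)}} + \frac{-32 + 32 \left(-3\right)}{3518} = - \frac{3056}{\left(- \frac{1}{58}\right) 10} + \frac{-32 + 32 \left(-3\right)}{3518} = - \frac{3056}{- \frac{5}{29}} + \left(-32 - 96\right) \frac{1}{3518} = \left(-3056\right) \left(- \frac{29}{5}\right) - \frac{64}{1759} = \frac{88624}{5} - \frac{64}{1759} = \frac{155889296}{8795}$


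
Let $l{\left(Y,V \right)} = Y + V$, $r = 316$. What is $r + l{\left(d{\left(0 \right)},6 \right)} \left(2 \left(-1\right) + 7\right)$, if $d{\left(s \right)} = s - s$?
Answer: $346$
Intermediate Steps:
$d{\left(s \right)} = 0$
$l{\left(Y,V \right)} = V + Y$
$r + l{\left(d{\left(0 \right)},6 \right)} \left(2 \left(-1\right) + 7\right) = 316 + \left(6 + 0\right) \left(2 \left(-1\right) + 7\right) = 316 + 6 \left(-2 + 7\right) = 316 + 6 \cdot 5 = 316 + 30 = 346$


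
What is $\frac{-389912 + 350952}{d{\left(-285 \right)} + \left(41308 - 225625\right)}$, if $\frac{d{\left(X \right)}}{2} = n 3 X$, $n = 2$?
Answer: $\frac{38960}{187737} \approx 0.20752$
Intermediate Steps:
$d{\left(X \right)} = 12 X$ ($d{\left(X \right)} = 2 \cdot 2 \cdot 3 X = 2 \cdot 6 X = 12 X$)
$\frac{-389912 + 350952}{d{\left(-285 \right)} + \left(41308 - 225625\right)} = \frac{-389912 + 350952}{12 \left(-285\right) + \left(41308 - 225625\right)} = - \frac{38960}{-3420 - 184317} = - \frac{38960}{-187737} = \left(-38960\right) \left(- \frac{1}{187737}\right) = \frac{38960}{187737}$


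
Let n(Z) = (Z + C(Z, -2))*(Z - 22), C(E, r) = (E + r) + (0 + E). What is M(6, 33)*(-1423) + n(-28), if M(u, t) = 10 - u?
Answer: -1392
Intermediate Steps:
C(E, r) = r + 2*E (C(E, r) = (E + r) + E = r + 2*E)
n(Z) = (-22 + Z)*(-2 + 3*Z) (n(Z) = (Z + (-2 + 2*Z))*(Z - 22) = (-2 + 3*Z)*(-22 + Z) = (-22 + Z)*(-2 + 3*Z))
M(6, 33)*(-1423) + n(-28) = (10 - 1*6)*(-1423) + (44 - 68*(-28) + 3*(-28)²) = (10 - 6)*(-1423) + (44 + 1904 + 3*784) = 4*(-1423) + (44 + 1904 + 2352) = -5692 + 4300 = -1392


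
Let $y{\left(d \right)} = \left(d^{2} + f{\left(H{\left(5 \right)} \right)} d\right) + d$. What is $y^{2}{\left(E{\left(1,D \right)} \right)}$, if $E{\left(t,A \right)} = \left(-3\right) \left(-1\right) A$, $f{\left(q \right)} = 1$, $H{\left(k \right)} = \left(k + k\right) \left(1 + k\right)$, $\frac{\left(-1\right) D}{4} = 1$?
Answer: $14400$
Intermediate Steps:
$D = -4$ ($D = \left(-4\right) 1 = -4$)
$H{\left(k \right)} = 2 k \left(1 + k\right)$
$E{\left(t,A \right)} = 3 A$
$y{\left(d \right)} = d^{2} + 2 d$ ($y{\left(d \right)} = \left(d^{2} + 1 d\right) + d = \left(d^{2} + d\right) + d = \left(d + d^{2}\right) + d = d^{2} + 2 d$)
$y^{2}{\left(E{\left(1,D \right)} \right)} = \left(3 \left(-4\right) \left(2 + 3 \left(-4\right)\right)\right)^{2} = \left(- 12 \left(2 - 12\right)\right)^{2} = \left(\left(-12\right) \left(-10\right)\right)^{2} = 120^{2} = 14400$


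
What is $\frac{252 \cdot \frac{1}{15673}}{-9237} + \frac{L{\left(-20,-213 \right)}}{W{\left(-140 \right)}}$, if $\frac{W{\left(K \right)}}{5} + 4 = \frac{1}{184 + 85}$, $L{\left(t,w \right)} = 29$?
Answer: $- \frac{53779230181}{37054610375} \approx -1.4514$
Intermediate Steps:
$W{\left(K \right)} = - \frac{5375}{269}$ ($W{\left(K \right)} = -20 + \frac{5}{184 + 85} = -20 + \frac{5}{269} = - \frac{5375}{269}$)
$\frac{252 \cdot \frac{1}{15673}}{-9237} + \frac{L{\left(-20,-213 \right)}}{W{\left(-140 \right)}} = \frac{252 \cdot \frac{1}{15673}}{-9237} + \frac{29}{- \frac{5375}{269}} = 252 \cdot \frac{1}{15673} \left(- \frac{1}{9237}\right) + 29 \left(- \frac{269}{5375}\right) = \frac{36}{2239} \left(- \frac{1}{9237}\right) - \frac{7801}{5375} = - \frac{12}{6893881} - \frac{7801}{5375} = - \frac{53779230181}{37054610375}$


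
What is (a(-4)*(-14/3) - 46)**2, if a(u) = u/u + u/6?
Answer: 183184/81 ≈ 2261.5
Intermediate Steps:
a(u) = 1 + u/6 (a(u) = 1 + u*(1/6) = 1 + u/6)
(a(-4)*(-14/3) - 46)**2 = ((1 + (1/6)*(-4))*(-14/3) - 46)**2 = ((1 - 2/3)*(-14*1/3) - 46)**2 = ((1/3)*(-14/3) - 46)**2 = (-14/9 - 46)**2 = (-428/9)**2 = 183184/81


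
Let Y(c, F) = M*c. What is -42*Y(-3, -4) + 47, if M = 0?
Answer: 47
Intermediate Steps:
Y(c, F) = 0 (Y(c, F) = 0*c = 0)
-42*Y(-3, -4) + 47 = -42*0 + 47 = 0 + 47 = 47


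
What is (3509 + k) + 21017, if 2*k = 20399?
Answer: 69451/2 ≈ 34726.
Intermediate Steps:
k = 20399/2 (k = (½)*20399 = 20399/2 ≈ 10200.)
(3509 + k) + 21017 = (3509 + 20399/2) + 21017 = 27417/2 + 21017 = 69451/2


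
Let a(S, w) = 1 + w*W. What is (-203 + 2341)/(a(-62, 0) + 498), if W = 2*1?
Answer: 2138/499 ≈ 4.2846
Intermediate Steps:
W = 2
a(S, w) = 1 + 2*w (a(S, w) = 1 + w*2 = 1 + 2*w)
(-203 + 2341)/(a(-62, 0) + 498) = (-203 + 2341)/((1 + 2*0) + 498) = 2138/((1 + 0) + 498) = 2138/(1 + 498) = 2138/499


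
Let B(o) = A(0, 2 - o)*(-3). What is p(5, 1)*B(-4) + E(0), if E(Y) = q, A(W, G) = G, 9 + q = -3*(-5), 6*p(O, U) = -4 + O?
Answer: 3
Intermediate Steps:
p(O, U) = -2/3 + O/6 (p(O, U) = (-4 + O)/6 = -2/3 + O/6)
q = 6 (q = -9 - 3*(-5) = -9 + 15 = 6)
E(Y) = 6
B(o) = -6 + 3*o (B(o) = (2 - o)*(-3) = -6 + 3*o)
p(5, 1)*B(-4) + E(0) = (-2/3 + (1/6)*5)*(-6 + 3*(-4)) + 6 = (-2/3 + 5/6)*(-6 - 12) + 6 = (1/6)*(-18) + 6 = -3 + 6 = 3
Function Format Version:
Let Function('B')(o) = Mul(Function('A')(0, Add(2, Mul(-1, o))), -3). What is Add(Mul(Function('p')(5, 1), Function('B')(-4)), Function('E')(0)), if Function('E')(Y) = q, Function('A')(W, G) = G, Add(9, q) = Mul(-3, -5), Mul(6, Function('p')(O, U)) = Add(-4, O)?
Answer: 3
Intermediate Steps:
Function('p')(O, U) = Add(Rational(-2, 3), Mul(Rational(1, 6), O)) (Function('p')(O, U) = Mul(Rational(1, 6), Add(-4, O)) = Add(Rational(-2, 3), Mul(Rational(1, 6), O)))
q = 6 (q = Add(-9, Mul(-3, -5)) = Add(-9, 15) = 6)
Function('E')(Y) = 6
Function('B')(o) = Add(-6, Mul(3, o)) (Function('B')(o) = Mul(Add(2, Mul(-1, o)), -3) = Add(-6, Mul(3, o)))
Add(Mul(Function('p')(5, 1), Function('B')(-4)), Function('E')(0)) = Add(Mul(Add(Rational(-2, 3), Mul(Rational(1, 6), 5)), Add(-6, Mul(3, -4))), 6) = Add(Mul(Add(Rational(-2, 3), Rational(5, 6)), Add(-6, -12)), 6) = Add(Mul(Rational(1, 6), -18), 6) = Add(-3, 6) = 3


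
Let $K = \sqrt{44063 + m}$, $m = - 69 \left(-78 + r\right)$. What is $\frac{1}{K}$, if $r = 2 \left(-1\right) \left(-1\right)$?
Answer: $\frac{\sqrt{49307}}{49307} \approx 0.0045035$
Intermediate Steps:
$r = 2$ ($r = \left(-2\right) \left(-1\right) = 2$)
$m = 5244$ ($m = - 69 \left(-78 + 2\right) = \left(-69\right) \left(-76\right) = 5244$)
$K = \sqrt{49307}$ ($K = \sqrt{44063 + 5244} = \sqrt{49307} \approx 222.05$)
$\frac{1}{K} = \frac{1}{\sqrt{49307}} = \frac{\sqrt{49307}}{49307}$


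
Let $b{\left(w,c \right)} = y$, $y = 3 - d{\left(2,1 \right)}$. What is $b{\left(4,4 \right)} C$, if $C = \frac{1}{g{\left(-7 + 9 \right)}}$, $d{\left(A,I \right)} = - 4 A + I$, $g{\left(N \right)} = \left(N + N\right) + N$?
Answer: $\frac{5}{3} \approx 1.6667$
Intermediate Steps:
$g{\left(N \right)} = 3 N$ ($g{\left(N \right)} = 2 N + N = 3 N$)
$d{\left(A,I \right)} = I - 4 A$
$y = 10$ ($y = 3 - \left(1 - 8\right) = 3 - -7 = 3 + 7 = 10$)
$b{\left(w,c \right)} = 10$
$C = \frac{1}{6}$ ($C = \frac{1}{3 \left(-7 + 9\right)} = \frac{1}{3 \cdot 2} = \frac{1}{6} \approx 0.16667$)
$b{\left(4,4 \right)} C = 10 \cdot \frac{1}{6} = \frac{5}{3}$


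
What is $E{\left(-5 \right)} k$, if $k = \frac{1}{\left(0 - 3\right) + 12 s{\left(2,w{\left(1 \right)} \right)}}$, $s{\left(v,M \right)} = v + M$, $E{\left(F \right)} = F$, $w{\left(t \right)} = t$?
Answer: $- \frac{5}{33} \approx -0.15152$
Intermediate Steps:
$s{\left(v,M \right)} = M + v$
$k = \frac{1}{33}$ ($k = \frac{1}{\left(0 - 3\right) + 12 \left(1 + 2\right)} = \frac{1}{-3 + 12 \cdot 3} = \frac{1}{-3 + 36} = \frac{1}{33} \approx 0.030303$)
$E{\left(-5 \right)} k = \left(-5\right) \frac{1}{33} = - \frac{5}{33}$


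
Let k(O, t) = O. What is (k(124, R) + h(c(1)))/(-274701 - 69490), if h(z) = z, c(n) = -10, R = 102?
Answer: -114/344191 ≈ -0.00033121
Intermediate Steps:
(k(124, R) + h(c(1)))/(-274701 - 69490) = (124 - 10)/(-274701 - 69490) = 114/(-344191) = 114*(-1/344191) = -114/344191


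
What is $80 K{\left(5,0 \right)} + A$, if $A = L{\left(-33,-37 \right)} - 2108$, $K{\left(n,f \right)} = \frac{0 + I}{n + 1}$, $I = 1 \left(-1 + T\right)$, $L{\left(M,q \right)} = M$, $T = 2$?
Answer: $- \frac{6383}{3} \approx -2127.7$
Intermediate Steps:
$I = 1$ ($I = 1 \left(-1 + 2\right) = 1 \cdot 1 = 1$)
$K{\left(n,f \right)} = \frac{1}{1 + n}$ ($K{\left(n,f \right)} = \frac{0 + 1}{n + 1} = 1 \frac{1}{1 + n} = \frac{1}{1 + n}$)
$A = -2141$ ($A = -33 - 2108 = -2141$)
$80 K{\left(5,0 \right)} + A = \frac{80}{1 + 5} - 2141 = \frac{80}{6} - 2141 = 80 \cdot \frac{1}{6} - 2141 = \frac{40}{3} - 2141 = - \frac{6383}{3}$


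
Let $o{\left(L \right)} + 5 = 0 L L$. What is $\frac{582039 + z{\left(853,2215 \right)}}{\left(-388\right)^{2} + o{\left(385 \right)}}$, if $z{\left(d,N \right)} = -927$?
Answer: $\frac{581112}{150539} \approx 3.8602$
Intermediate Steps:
$o{\left(L \right)} = -5$ ($o{\left(L \right)} = -5 + 0 L L = -5 + 0 L = -5 + 0 = -5$)
$\frac{582039 + z{\left(853,2215 \right)}}{\left(-388\right)^{2} + o{\left(385 \right)}} = \frac{582039 - 927}{\left(-388\right)^{2} - 5} = \frac{581112}{150544 - 5} = \frac{581112}{150539}$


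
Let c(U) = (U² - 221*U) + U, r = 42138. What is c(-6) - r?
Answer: -40782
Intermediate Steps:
c(U) = U² - 220*U
c(-6) - r = -6*(-220 - 6) - 1*42138 = -6*(-226) - 42138 = 1356 - 42138 = -40782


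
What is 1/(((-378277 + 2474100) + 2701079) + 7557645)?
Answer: 1/12354547 ≈ 8.0942e-8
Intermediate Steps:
1/(((-378277 + 2474100) + 2701079) + 7557645) = 1/((2095823 + 2701079) + 7557645) = 1/(4796902 + 7557645) = 1/12354547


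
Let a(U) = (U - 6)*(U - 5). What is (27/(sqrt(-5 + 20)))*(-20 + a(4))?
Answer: -162*sqrt(15)/5 ≈ -125.48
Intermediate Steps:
a(U) = (-6 + U)*(-5 + U)
(27/(sqrt(-5 + 20)))*(-20 + a(4)) = (27/(sqrt(-5 + 20)))*(-20 + (30 + 4**2 - 11*4)) = (27/(sqrt(15)))*(-20 + (30 + 16 - 44)) = (27*(sqrt(15)/15))*(-20 + 2) = (9*sqrt(15)/5)*(-18) = -162*sqrt(15)/5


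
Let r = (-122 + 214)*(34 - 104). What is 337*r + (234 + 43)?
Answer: -2170003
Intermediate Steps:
r = -6440 (r = 92*(-70) = -6440)
337*r + (234 + 43) = 337*(-6440) + (234 + 43) = -2170280 + 277 = -2170003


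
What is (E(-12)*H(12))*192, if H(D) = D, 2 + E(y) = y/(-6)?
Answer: 0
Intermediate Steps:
E(y) = -2 - y/6 (E(y) = -2 + y/(-6) = -2 + y*(-1/6) = -2 - y/6)
(E(-12)*H(12))*192 = ((-2 - 1/6*(-12))*12)*192 = ((-2 + 2)*12)*192 = (0*12)*192 = 0*192 = 0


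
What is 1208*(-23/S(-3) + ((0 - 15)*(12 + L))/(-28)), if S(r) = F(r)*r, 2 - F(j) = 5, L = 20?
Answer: 1110152/63 ≈ 17621.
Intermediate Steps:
F(j) = -3 (F(j) = 2 - 1*5 = 2 - 5 = -3)
S(r) = -3*r
1208*(-23/S(-3) + ((0 - 15)*(12 + L))/(-28)) = 1208*(-23/((-3*(-3))) + ((0 - 15)*(12 + 20))/(-28)) = 1208*(-23/9 - 15*32*(-1/28)) = 1208*(-23*1/9 - 480*(-1/28)) = 1208*(-23/9 + 120/7) = 1208*(919/63) = 1110152/63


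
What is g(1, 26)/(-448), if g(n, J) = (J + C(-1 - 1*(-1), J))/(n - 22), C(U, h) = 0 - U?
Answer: 13/4704 ≈ 0.0027636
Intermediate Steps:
C(U, h) = -U
g(n, J) = J/(-22 + n) (g(n, J) = (J - (-1 - 1*(-1)))/(n - 22) = (J - (-1 + 1))/(-22 + n) = (J - 1*0)/(-22 + n) = (J + 0)/(-22 + n) = J/(-22 + n))
g(1, 26)/(-448) = (26/(-22 + 1))/(-448) = (26/(-21))*(-1/448) = (26*(-1/21))*(-1/448) = -26/21*(-1/448) = 13/4704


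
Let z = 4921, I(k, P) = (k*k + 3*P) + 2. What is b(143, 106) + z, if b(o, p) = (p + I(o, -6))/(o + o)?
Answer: 1427945/286 ≈ 4992.8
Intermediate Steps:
I(k, P) = 2 + k² + 3*P (I(k, P) = (k² + 3*P) + 2 = 2 + k² + 3*P)
b(o, p) = (-16 + p + o²)/(2*o) (b(o, p) = (p + (2 + o² + 3*(-6)))/(o + o) = (p + (2 + o² - 18))/((2*o)) = (p + (-16 + o²))*(1/(2*o)) = (-16 + p + o²)*(1/(2*o)) = (-16 + p + o²)/(2*o))
b(143, 106) + z = (½)*(-16 + 106 + 143²)/143 + 4921 = (½)*(1/143)*(-16 + 106 + 20449) + 4921 = (½)*(1/143)*20539 + 4921 = 20539/286 + 4921 = 1427945/286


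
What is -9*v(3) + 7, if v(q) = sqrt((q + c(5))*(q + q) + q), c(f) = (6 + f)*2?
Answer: 7 - 27*sqrt(17) ≈ -104.32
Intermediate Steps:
c(f) = 12 + 2*f
v(q) = sqrt(q + 2*q*(22 + q)) (v(q) = sqrt((q + (12 + 2*5))*(q + q) + q) = sqrt((q + (12 + 10))*(2*q) + q) = sqrt((q + 22)*(2*q) + q) = sqrt((22 + q)*(2*q) + q) = sqrt(2*q*(22 + q) + q) = sqrt(q + 2*q*(22 + q)))
-9*v(3) + 7 = -9*sqrt(3)*sqrt(45 + 2*3) + 7 = -9*sqrt(3)*sqrt(45 + 6) + 7 = -9*3*sqrt(17) + 7 = -27*sqrt(17) + 7 = 7 - 27*sqrt(17)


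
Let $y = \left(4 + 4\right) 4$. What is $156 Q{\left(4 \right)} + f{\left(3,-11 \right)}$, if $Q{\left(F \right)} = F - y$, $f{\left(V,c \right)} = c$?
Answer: $-4379$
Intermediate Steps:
$y = 32$ ($y = 8 \cdot 4 = 32$)
$Q{\left(F \right)} = -32 + F$ ($Q{\left(F \right)} = F - 32 = -32 + F$)
$156 Q{\left(4 \right)} + f{\left(3,-11 \right)} = 156 \left(-32 + 4\right) - 11 = 156 \left(-28\right) - 11 = -4368 - 11 = -4379$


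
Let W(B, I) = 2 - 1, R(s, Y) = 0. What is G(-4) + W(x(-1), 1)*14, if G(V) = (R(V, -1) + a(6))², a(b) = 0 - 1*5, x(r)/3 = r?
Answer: 39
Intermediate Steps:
x(r) = 3*r
a(b) = -5 (a(b) = 0 - 5 = -5)
G(V) = 25 (G(V) = (0 - 5)² = (-5)² = 25)
W(B, I) = 1
G(-4) + W(x(-1), 1)*14 = 25 + 1*14 = 25 + 14 = 39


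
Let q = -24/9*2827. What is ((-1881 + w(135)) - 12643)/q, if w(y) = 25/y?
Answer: 392143/203544 ≈ 1.9266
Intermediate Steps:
q = -22616/3 (q = -24*⅑*2827 = -8/3*2827 = -22616/3 ≈ -7538.7)
((-1881 + w(135)) - 12643)/q = ((-1881 + 25/135) - 12643)/(-22616/3) = ((-1881 + 25*(1/135)) - 12643)*(-3/22616) = ((-1881 + 5/27) - 12643)*(-3/22616) = (-50782/27 - 12643)*(-3/22616) = -392143/27*(-3/22616) = 392143/203544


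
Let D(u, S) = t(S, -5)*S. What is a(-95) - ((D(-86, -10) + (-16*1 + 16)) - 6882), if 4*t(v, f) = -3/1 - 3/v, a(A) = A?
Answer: 27121/4 ≈ 6780.3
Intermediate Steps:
t(v, f) = -¾ - 3/(4*v) (t(v, f) = (-3/1 - 3/v)/4 = (-3*1 - 3/v)/4 = (-3 - 3/v)/4 = -¾ - 3/(4*v))
D(u, S) = -¾ - 3*S/4 (D(u, S) = (3*(-1 - S)/(4*S))*S = -¾ - 3*S/4)
a(-95) - ((D(-86, -10) + (-16*1 + 16)) - 6882) = -95 - (((-¾ - ¾*(-10)) + (-16*1 + 16)) - 6882) = -95 - (((-¾ + 15/2) + (-16 + 16)) - 6882) = -95 - ((27/4 + 0) - 6882) = -95 - (27/4 - 6882) = -95 - 1*(-27501/4) = -95 + 27501/4 = 27121/4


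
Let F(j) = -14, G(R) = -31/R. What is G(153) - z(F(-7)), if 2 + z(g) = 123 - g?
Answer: -20686/153 ≈ -135.20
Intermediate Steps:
z(g) = 121 - g (z(g) = -2 + (123 - g) = 121 - g)
G(153) - z(F(-7)) = -31/153 - (121 - 1*(-14)) = -31*1/153 - (121 + 14) = -31/153 - 1*135 = -31/153 - 135 = -20686/153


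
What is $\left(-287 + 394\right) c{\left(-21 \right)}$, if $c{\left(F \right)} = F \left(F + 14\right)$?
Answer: $15729$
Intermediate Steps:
$c{\left(F \right)} = F \left(14 + F\right)$
$\left(-287 + 394\right) c{\left(-21 \right)} = \left(-287 + 394\right) \left(- 21 \left(14 - 21\right)\right) = 107 \left(\left(-21\right) \left(-7\right)\right) = 107 \cdot 147 = 15729$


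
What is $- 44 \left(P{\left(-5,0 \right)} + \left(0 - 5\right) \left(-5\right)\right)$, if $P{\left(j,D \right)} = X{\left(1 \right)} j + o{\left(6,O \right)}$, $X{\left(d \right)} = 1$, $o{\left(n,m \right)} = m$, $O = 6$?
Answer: $-1144$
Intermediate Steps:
$P{\left(j,D \right)} = 6 + j$ ($P{\left(j,D \right)} = 1 j + 6 = j + 6 = 6 + j$)
$- 44 \left(P{\left(-5,0 \right)} + \left(0 - 5\right) \left(-5\right)\right) = - 44 \left(\left(6 - 5\right) + \left(0 - 5\right) \left(-5\right)\right) = - 44 \left(1 - -25\right) = - 44 \left(1 + 25\right) = \left(-44\right) 26 = -1144$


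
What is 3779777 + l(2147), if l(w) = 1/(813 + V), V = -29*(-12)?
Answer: 4388321098/1161 ≈ 3.7798e+6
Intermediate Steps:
V = 348
l(w) = 1/1161 (l(w) = 1/(813 + 348) = 1/1161)
3779777 + l(2147) = 3779777 + 1/1161 = 4388321098/1161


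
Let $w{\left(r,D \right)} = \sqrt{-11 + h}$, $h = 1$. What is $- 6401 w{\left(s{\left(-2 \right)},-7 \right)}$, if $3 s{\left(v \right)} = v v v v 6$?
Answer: $- 6401 i \sqrt{10} \approx - 20242.0 i$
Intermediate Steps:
$s{\left(v \right)} = 2 v^{4}$ ($s{\left(v \right)} = \frac{v v v v 6}{3} = \frac{v v^{2} \cdot 6 v}{3} = \frac{v^{3} \cdot 6 v}{3} = \frac{6 v^{4}}{3} = 2 v^{4}$)
$w{\left(r,D \right)} = i \sqrt{10}$ ($w{\left(r,D \right)} = \sqrt{-11 + 1} = \sqrt{-10} = i \sqrt{10}$)
$- 6401 w{\left(s{\left(-2 \right)},-7 \right)} = - 6401 i \sqrt{10}$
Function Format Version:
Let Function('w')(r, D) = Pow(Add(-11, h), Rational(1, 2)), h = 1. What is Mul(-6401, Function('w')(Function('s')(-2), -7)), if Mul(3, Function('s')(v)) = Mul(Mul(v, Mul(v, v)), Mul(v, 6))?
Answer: Mul(-6401, I, Pow(10, Rational(1, 2))) ≈ Mul(-20242., I)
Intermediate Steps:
Function('s')(v) = Mul(2, Pow(v, 4)) (Function('s')(v) = Mul(Rational(1, 3), Mul(Mul(v, Mul(v, v)), Mul(v, 6))) = Mul(Rational(1, 3), Mul(Mul(v, Pow(v, 2)), Mul(6, v))) = Mul(Rational(1, 3), Mul(Pow(v, 3), Mul(6, v))) = Mul(Rational(1, 3), Mul(6, Pow(v, 4))) = Mul(2, Pow(v, 4)))
Function('w')(r, D) = Mul(I, Pow(10, Rational(1, 2))) (Function('w')(r, D) = Pow(Add(-11, 1), Rational(1, 2)) = Pow(-10, Rational(1, 2)) = Mul(I, Pow(10, Rational(1, 2))))
Mul(-6401, Function('w')(Function('s')(-2), -7)) = Mul(-6401, Mul(I, Pow(10, Rational(1, 2)))) = Mul(-6401, I, Pow(10, Rational(1, 2)))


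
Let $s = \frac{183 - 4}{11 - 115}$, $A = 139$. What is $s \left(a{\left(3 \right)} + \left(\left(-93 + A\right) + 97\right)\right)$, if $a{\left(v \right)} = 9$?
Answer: $- \frac{3401}{13} \approx -261.62$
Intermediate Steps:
$s = - \frac{179}{104}$ ($s = \frac{179}{-104} = 179 \left(- \frac{1}{104}\right) = - \frac{179}{104} \approx -1.7212$)
$s \left(a{\left(3 \right)} + \left(\left(-93 + A\right) + 97\right)\right) = - \frac{179 \left(9 + \left(\left(-93 + 139\right) + 97\right)\right)}{104} = - \frac{179 \left(9 + \left(46 + 97\right)\right)}{104} = - \frac{179 \left(9 + 143\right)}{104} = \left(- \frac{179}{104}\right) 152 = - \frac{3401}{13}$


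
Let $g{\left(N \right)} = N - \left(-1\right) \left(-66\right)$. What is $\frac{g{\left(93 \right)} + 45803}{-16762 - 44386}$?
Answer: $- \frac{22915}{30574} \approx -0.74949$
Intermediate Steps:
$g{\left(N \right)} = -66 + N$ ($g{\left(N \right)} = N - 66 = -66 + N$)
$\frac{g{\left(93 \right)} + 45803}{-16762 - 44386} = \frac{\left(-66 + 93\right) + 45803}{-16762 - 44386} = \frac{27 + 45803}{-16762 - 44386} = \frac{45830}{-61148} = 45830 \left(- \frac{1}{61148}\right) = - \frac{22915}{30574}$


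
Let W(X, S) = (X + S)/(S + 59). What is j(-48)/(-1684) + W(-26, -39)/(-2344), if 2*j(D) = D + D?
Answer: 117985/3947296 ≈ 0.029890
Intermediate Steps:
W(X, S) = (S + X)/(59 + S)
j(D) = D (j(D) = (D + D)/2 = (2*D)/2 = D)
j(-48)/(-1684) + W(-26, -39)/(-2344) = -48/(-1684) + ((-39 - 26)/(59 - 39))/(-2344) = -48*(-1/1684) + (-65/20)*(-1/2344) = 12/421 + ((1/20)*(-65))*(-1/2344) = 12/421 - 13/4*(-1/2344) = 12/421 + 13/9376 = 117985/3947296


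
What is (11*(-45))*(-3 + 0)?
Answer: 1485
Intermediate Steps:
(11*(-45))*(-3 + 0) = -495*(-3) = 1485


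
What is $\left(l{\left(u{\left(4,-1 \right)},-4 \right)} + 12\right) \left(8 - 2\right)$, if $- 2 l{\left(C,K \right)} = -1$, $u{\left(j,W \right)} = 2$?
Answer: $75$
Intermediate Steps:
$l{\left(C,K \right)} = \frac{1}{2}$ ($l{\left(C,K \right)} = \left(- \frac{1}{2}\right) \left(-1\right) = \frac{1}{2}$)
$\left(l{\left(u{\left(4,-1 \right)},-4 \right)} + 12\right) \left(8 - 2\right) = \left(\frac{1}{2} + 12\right) \left(8 - 2\right) = \frac{25 \left(8 - 2\right)}{2} = \frac{25}{2} \cdot 6 = 75$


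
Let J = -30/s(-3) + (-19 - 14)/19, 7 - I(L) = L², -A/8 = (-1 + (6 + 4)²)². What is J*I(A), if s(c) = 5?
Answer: 903728725179/19 ≈ 4.7565e+10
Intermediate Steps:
A = -78408 (A = -8*(-1 + (6 + 4)²)² = -8*(-1 + 10²)² = -8*(-1 + 100)² = -8*99² = -8*9801 = -78408)
I(L) = 7 - L²
J = -147/19 (J = -30/5 + (-19 - 14)/19 = -30*⅕ - 33*1/19 = -6 - 33/19 = -147/19 ≈ -7.7368)
J*I(A) = -147*(7 - 1*(-78408)²)/19 = -147*(7 - 1*6147814464)/19 = -147*(7 - 6147814464)/19 = -147/19*(-6147814457) = 903728725179/19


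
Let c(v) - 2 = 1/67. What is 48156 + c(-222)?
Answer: 3226587/67 ≈ 48158.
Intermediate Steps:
c(v) = 135/67 (c(v) = 2 + 1/67 = 135/67)
48156 + c(-222) = 48156 + 135/67 = 3226587/67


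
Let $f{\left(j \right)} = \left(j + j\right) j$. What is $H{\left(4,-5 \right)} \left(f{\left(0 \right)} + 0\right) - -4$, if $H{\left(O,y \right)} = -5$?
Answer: $4$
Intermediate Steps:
$f{\left(j \right)} = 2 j^{2}$ ($f{\left(j \right)} = 2 j j = 2 j^{2}$)
$H{\left(4,-5 \right)} \left(f{\left(0 \right)} + 0\right) - -4 = - 5 \left(2 \cdot 0^{2} + 0\right) - -4 = - 5 \left(2 \cdot 0 + 0\right) + 4 = - 5 \left(0 + 0\right) + 4 = \left(-5\right) 0 + 4 = 0 + 4 = 4$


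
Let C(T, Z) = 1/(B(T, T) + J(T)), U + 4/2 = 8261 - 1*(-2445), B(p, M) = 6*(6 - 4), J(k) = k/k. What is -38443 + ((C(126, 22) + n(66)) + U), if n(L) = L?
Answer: -359748/13 ≈ -27673.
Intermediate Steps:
J(k) = 1
B(p, M) = 12 (B(p, M) = 6*2 = 12)
U = 10704 (U = -2 + (8261 - 1*(-2445)) = -2 + (8261 + 2445) = -2 + 10706 = 10704)
C(T, Z) = 1/13 (C(T, Z) = 1/(12 + 1) = 1/13)
-38443 + ((C(126, 22) + n(66)) + U) = -38443 + ((1/13 + 66) + 10704) = -38443 + (859/13 + 10704) = -38443 + 140011/13 = -359748/13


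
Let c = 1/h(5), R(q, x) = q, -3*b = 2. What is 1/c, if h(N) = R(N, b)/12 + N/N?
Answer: 17/12 ≈ 1.4167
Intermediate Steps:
b = -2/3 (b = -1/3*2 = -2/3 ≈ -0.66667)
h(N) = 1 + N/12 (h(N) = N/12 + N/N = N*(1/12) + 1 = N/12 + 1 = 1 + N/12)
c = 12/17 (c = 1/(1 + (1/12)*5) = 1/(1 + 5/12) = 1/(17/12) = 12/17 ≈ 0.70588)
1/c = 1/(12/17) = 17/12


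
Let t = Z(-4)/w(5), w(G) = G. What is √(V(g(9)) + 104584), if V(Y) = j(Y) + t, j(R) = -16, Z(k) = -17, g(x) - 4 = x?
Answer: √2614115/5 ≈ 323.36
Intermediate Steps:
g(x) = 4 + x
t = -17/5 ≈ -3.4000
V(Y) = -97/5 (V(Y) = -16 - 17/5 = -97/5)
√(V(g(9)) + 104584) = √(-97/5 + 104584) = √(522823/5) = √2614115/5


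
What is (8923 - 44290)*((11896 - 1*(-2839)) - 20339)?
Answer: 198196668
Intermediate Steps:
(8923 - 44290)*((11896 - 1*(-2839)) - 20339) = -35367*((11896 + 2839) - 20339) = -35367*(14735 - 20339) = -35367*(-5604) = 198196668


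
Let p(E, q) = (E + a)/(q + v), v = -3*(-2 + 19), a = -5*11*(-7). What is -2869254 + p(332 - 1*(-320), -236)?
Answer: -823476935/287 ≈ -2.8693e+6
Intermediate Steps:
a = 385 (a = -55*(-7) = 385)
v = -51 (v = -3*17 = -51)
p(E, q) = (385 + E)/(-51 + q) (p(E, q) = (E + 385)/(q - 51) = (385 + E)/(-51 + q))
-2869254 + p(332 - 1*(-320), -236) = -2869254 + (385 + (332 - 1*(-320)))/(-51 - 236) = -2869254 + (385 + (332 + 320))/(-287) = -2869254 - (385 + 652)/287 = -2869254 - 1/287*1037 = -2869254 - 1037/287 = -823476935/287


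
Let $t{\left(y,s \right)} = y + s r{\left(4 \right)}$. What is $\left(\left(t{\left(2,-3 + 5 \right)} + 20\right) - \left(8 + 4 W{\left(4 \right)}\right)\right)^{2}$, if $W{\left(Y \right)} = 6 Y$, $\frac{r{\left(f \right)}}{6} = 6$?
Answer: $100$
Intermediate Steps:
$r{\left(f \right)} = 36$ ($r{\left(f \right)} = 6 \cdot 6 = 36$)
$t{\left(y,s \right)} = y + 36 s$ ($t{\left(y,s \right)} = y + s 36 = y + 36 s$)
$\left(\left(t{\left(2,-3 + 5 \right)} + 20\right) - \left(8 + 4 W{\left(4 \right)}\right)\right)^{2} = \left(\left(\left(2 + 36 \left(-3 + 5\right)\right) + 20\right) - \left(8 + 4 \cdot 6 \cdot 4\right)\right)^{2} = \left(\left(\left(2 + 36 \cdot 2\right) + 20\right) - \left(8 + 4 \cdot 24\right)\right)^{2} = \left(\left(\left(2 + 72\right) + 20\right) - 104\right)^{2} = \left(\left(74 + 20\right) - 104\right)^{2} = \left(94 - 104\right)^{2} = \left(-10\right)^{2} = 100$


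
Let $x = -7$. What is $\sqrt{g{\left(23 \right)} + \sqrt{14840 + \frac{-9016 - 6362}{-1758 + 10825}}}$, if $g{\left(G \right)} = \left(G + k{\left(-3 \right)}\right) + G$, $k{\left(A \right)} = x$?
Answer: $\frac{\sqrt{3206209071 + 9067 \sqrt{1219864224434}}}{9067} \approx 12.681$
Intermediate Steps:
$k{\left(A \right)} = -7$
$g{\left(G \right)} = -7 + 2 G$ ($g{\left(G \right)} = \left(G - 7\right) + G = \left(-7 + G\right) + G = -7 + 2 G$)
$\sqrt{g{\left(23 \right)} + \sqrt{14840 + \frac{-9016 - 6362}{-1758 + 10825}}} = \sqrt{\left(-7 + 2 \cdot 23\right) + \sqrt{14840 + \frac{-9016 - 6362}{-1758 + 10825}}} = \sqrt{\left(-7 + 46\right) + \sqrt{14840 - \frac{15378}{9067}}} = \sqrt{39 + \sqrt{14840 - \frac{15378}{9067}}} = \sqrt{39 + \sqrt{\frac{134538902}{9067}}} = \sqrt{39 + \frac{\sqrt{1219864224434}}{9067}}$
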